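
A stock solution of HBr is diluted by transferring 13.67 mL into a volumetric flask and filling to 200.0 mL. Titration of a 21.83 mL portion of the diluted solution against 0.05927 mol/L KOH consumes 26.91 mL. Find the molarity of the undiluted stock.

1.07 M

n(KOH) = 0.05927 x 0.02691 = 0.001595 mol.
n(HBr) in the aliquot = 0.001595 mol.
[diluted HBr] = 0.001595 / 0.02183 = 0.07306 M.
Dilution factor = 200.0/13.67 = 14.63, so [stock] = 0.07306 x 14.63 = 1.07 M.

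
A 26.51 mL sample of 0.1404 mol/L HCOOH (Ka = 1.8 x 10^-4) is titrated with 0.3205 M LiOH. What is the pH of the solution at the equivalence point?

n(HCOOH) = 0.1404 x 0.02651 = 0.003722 mol; V(LiOH) at equivalence = 0.003722/0.3205 = 0.01161 L.
At equivalence all the acid is converted to HCOO-; total volume = 0.02651 + 0.01161 = 0.03812 L, so [HCOO-] = 0.003722/0.03812 = 0.09763 M.
Kb = Kw/Ka = 1.0e-14 / 1.8 x 10^-4 = 5.56e-11.
[OH^-] = sqrt(Kb x [HCOO-]) = sqrt(5.56e-11 x 0.09763) = 2.33e-6 M.
pOH = 5.63, so pH = 14.00 - 5.63 = 8.37.

8.37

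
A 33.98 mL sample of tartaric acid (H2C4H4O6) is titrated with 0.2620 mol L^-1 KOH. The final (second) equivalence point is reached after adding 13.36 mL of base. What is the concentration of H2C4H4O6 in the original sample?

n(KOH) = 0.2620 x 0.01336 = 0.003500 mol.
At the final (second) equivalence point, 2 mol OH^- react per mol H2C4H4O6, so n(H2C4H4O6) = 0.003500 / 2 = 0.001750 mol.
[H2C4H4O6] = 0.001750 / 0.03398 L = 0.0515 M.

0.0515 M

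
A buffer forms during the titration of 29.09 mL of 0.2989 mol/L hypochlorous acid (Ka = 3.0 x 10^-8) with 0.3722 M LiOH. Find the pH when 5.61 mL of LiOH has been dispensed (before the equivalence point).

7.02

Initial n(HClO) = 0.2989 x 0.02909 = 0.008695 mol.
n(LiOH) added = 0.3722 x 0.005610 = 0.002088 mol, converting that many moles of HClO to ClO-.
Remaining n(HClO) = 0.006607 mol; n(ClO-) = 0.002088 mol.
By Henderson-Hasselbalch, pH = pKa + log([A^-]/[HA]) = 7.52 + log(0.002088/0.006607) = 7.52 + (-0.50) = 7.02.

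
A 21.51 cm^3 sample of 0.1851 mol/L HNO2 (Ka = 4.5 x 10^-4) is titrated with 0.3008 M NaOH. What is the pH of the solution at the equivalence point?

n(HNO2) = 0.1851 x 0.02151 = 0.003982 mol; V(NaOH) at equivalence = 0.003982/0.3008 = 0.01324 L.
At equivalence all the acid is converted to NO2-; total volume = 0.02151 + 0.01324 = 0.03475 L, so [NO2-] = 0.003982/0.03475 = 0.1146 M.
Kb = Kw/Ka = 1.0e-14 / 4.5 x 10^-4 = 2.22e-11.
[OH^-] = sqrt(Kb x [NO2-]) = sqrt(2.22e-11 x 0.1146) = 1.60e-6 M.
pOH = 5.80, so pH = 14.00 - 5.80 = 8.20.

8.20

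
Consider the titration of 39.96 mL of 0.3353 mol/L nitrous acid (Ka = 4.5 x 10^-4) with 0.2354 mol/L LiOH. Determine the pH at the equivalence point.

8.24

n(HNO2) = 0.3353 x 0.03996 = 0.01340 mol; V(LiOH) at equivalence = 0.01340/0.2354 = 0.05692 L.
At equivalence all the acid is converted to NO2-; total volume = 0.03996 + 0.05692 = 0.09688 L, so [NO2-] = 0.01340/0.09688 = 0.1383 M.
Kb = Kw/Ka = 1.0e-14 / 4.5 x 10^-4 = 2.22e-11.
[OH^-] = sqrt(Kb x [NO2-]) = sqrt(2.22e-11 x 0.1383) = 1.75e-6 M.
pOH = 5.76, so pH = 14.00 - 5.76 = 8.24.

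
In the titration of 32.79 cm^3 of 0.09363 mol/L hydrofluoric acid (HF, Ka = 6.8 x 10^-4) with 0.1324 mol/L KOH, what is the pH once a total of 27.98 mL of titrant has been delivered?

n(acid) = 0.09363 x 0.03279 = 0.003070 mol; n(KOH) added = 0.1324 x 0.02798 = 0.003705 mol.
Base is in excess by 0.003705 - 0.003070 = 0.0006344 mol in a total volume of 0.06077 L.
[OH^-] = 0.0006344/0.06077 = 0.01044 M, so pOH = 1.98 and pH = 14.00 - 1.98 = 12.02.

12.02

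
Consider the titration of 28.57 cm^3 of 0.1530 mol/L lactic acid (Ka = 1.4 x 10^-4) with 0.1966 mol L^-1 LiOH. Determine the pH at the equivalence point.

n(HC3H5O3) = 0.1530 x 0.02857 = 0.004371 mol; V(LiOH) at equivalence = 0.004371/0.1966 = 0.02223 L.
At equivalence all the acid is converted to C3H5O3-; total volume = 0.02857 + 0.02223 = 0.05080 L, so [C3H5O3-] = 0.004371/0.05080 = 0.08604 M.
Kb = Kw/Ka = 1.0e-14 / 1.4 x 10^-4 = 7.14e-11.
[OH^-] = sqrt(Kb x [C3H5O3-]) = sqrt(7.14e-11 x 0.08604) = 2.48e-6 M.
pOH = 5.61, so pH = 14.00 - 5.61 = 8.39.

8.39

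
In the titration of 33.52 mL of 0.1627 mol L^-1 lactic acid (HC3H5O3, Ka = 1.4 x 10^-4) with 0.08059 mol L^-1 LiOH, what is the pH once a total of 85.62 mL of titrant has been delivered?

n(acid) = 0.1627 x 0.03352 = 0.005454 mol; n(LiOH) added = 0.08059 x 0.08562 = 0.006900 mol.
Base is in excess by 0.006900 - 0.005454 = 0.001446 mol in a total volume of 0.1191 L.
[OH^-] = 0.001446/0.1191 = 0.01214 M, so pOH = 1.92 and pH = 14.00 - 1.92 = 12.08.

12.08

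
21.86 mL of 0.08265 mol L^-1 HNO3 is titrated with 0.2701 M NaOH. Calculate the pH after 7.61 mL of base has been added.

11.93

n(acid) = 0.08265 x 0.02186 = 0.001807 mol; n(NaOH) added = 0.2701 x 0.007610 = 0.002055 mol.
Base is in excess by 0.002055 - 0.001807 = 0.0002487 mol in a total volume of 0.02947 L.
[OH^-] = 0.0002487/0.02947 = 0.008440 M, so pOH = 2.07 and pH = 14.00 - 2.07 = 11.93.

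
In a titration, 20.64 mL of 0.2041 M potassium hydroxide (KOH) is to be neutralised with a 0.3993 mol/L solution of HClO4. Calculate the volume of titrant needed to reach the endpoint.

n(KOH) = 0.2041 mol/L x 0.02064 L = 0.004213 mol.
At equivalence n(HClO4) = n(KOH) = 0.004213 mol.
V(HClO4) = 0.004213 / 0.3993 = 0.01055 L = 10.6 mL.

10.6 mL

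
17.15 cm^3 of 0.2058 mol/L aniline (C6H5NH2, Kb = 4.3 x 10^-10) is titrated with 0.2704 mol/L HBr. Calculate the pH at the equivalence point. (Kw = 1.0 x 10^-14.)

n(C6H5NH2) = 0.2058 x 0.01715 = 0.003529 mol; V(HBr) at equivalence = 0.003529/0.2704 = 0.01305 L.
At equivalence the base is fully converted to C6H5NH3+; total volume = 0.03020 L, so [C6H5NH3+] = 0.003529/0.03020 = 0.1169 M.
Ka(C6H5NH3+) = Kw/Kb = 1.0e-14 / 4.3 x 10^-10 = 2.33e-5.
[H^+] = sqrt(Ka x [C6H5NH3+]) = sqrt(2.33e-5 x 0.1169) = 0.00165 M.
pH = -log(0.00165) = 2.78.

2.78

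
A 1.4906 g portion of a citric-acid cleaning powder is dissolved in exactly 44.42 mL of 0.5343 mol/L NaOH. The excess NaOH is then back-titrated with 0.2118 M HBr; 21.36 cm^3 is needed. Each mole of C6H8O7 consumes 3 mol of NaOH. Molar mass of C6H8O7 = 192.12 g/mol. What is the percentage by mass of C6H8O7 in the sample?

82.5%

Total n(NaOH) added = 0.5343 x 0.04442 = 0.02373 mol.
n(HBr) used = 0.2118 x 0.02136 = 0.004524 mol, which equals the excess n(NaOH).
So n(NaOH) consumed by the sample = 0.02373 - 0.004524 = 0.01921 mol.
n(C6H8O7) = 0.01921 / 3 = 0.006403 mol.
mass C6H8O7 = 0.006403 x 192.12 = 1.230 g, so %C6H8O7 = 1.230/1.4906 x 100 = 82.5%.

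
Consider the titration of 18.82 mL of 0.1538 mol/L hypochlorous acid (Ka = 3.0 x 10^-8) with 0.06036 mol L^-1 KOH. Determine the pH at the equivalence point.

n(HClO) = 0.1538 x 0.01882 = 0.002895 mol; V(KOH) at equivalence = 0.002895/0.06036 = 0.04795 L.
At equivalence all the acid is converted to ClO-; total volume = 0.01882 + 0.04795 = 0.06677 L, so [ClO-] = 0.002895/0.06677 = 0.04335 M.
Kb = Kw/Ka = 1.0e-14 / 3.0 x 10^-8 = 3.33e-7.
[OH^-] = sqrt(Kb x [ClO-]) = sqrt(3.33e-7 x 0.04335) = 0.000120 M.
pOH = 3.92, so pH = 14.00 - 3.92 = 10.08.

10.08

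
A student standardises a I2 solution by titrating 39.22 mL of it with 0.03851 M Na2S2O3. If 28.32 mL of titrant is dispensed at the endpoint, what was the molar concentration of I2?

0.0139 M

n(Na2S2O3) = 0.03851 x 0.02832 = 0.001091 mol.
From the balanced equation, 2 mol Na2S2O3 reacts with 1 mol I2, so n(I2) = 0.001091 x 1/2 = 0.0005453 mol.
[I2] = 0.0005453 / 0.03922 L = 0.0139 M.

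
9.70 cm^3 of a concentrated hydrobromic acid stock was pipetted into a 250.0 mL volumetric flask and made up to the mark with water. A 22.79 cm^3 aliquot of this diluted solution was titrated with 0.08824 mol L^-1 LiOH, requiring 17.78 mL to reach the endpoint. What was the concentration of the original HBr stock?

n(LiOH) = 0.08824 x 0.01778 = 0.001569 mol.
n(HBr) in the aliquot = 0.001569 mol.
[diluted HBr] = 0.001569 / 0.02279 = 0.06884 M.
Dilution factor = 250.0/9.700 = 25.77, so [stock] = 0.06884 x 25.77 = 1.77 M.

1.77 M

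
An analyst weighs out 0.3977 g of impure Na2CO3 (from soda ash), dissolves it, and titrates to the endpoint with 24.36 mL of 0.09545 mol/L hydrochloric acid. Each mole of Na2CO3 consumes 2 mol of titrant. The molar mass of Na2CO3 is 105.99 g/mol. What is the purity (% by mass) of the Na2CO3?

31.0%

n(HCl) = 0.09545 x 0.02436 = 0.002325 mol.
n(Na2CO3) = 0.002325 / 2 = 0.001163 mol.
mass of Na2CO3 = 0.001163 x 105.99 = 0.1232 g.
% purity = 0.1232 / 0.3977 x 100 = 31.0%.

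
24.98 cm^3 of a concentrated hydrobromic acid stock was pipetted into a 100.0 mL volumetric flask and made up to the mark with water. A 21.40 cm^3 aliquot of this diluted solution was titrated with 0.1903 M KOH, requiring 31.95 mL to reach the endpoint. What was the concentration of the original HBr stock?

1.14 M

n(KOH) = 0.1903 x 0.03195 = 0.006080 mol.
n(HBr) in the aliquot = 0.006080 mol.
[diluted HBr] = 0.006080 / 0.02140 = 0.2841 M.
Dilution factor = 100.0/24.98 = 4.003, so [stock] = 0.2841 x 4.003 = 1.14 M.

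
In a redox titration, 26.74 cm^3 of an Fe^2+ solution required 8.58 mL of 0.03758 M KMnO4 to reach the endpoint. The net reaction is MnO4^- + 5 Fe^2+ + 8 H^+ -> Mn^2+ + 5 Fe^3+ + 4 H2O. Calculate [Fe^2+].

n(KMnO4) = 0.03758 x 0.008580 = 0.0003224 mol.
From the balanced equation, 1 mol KMnO4 reacts with 5 mol Fe^2+, so n(Fe^2+) = 0.0003224 x 5/1 = 0.001612 mol.
[Fe^2+] = 0.001612 / 0.02674 L = 0.0603 M.

0.0603 M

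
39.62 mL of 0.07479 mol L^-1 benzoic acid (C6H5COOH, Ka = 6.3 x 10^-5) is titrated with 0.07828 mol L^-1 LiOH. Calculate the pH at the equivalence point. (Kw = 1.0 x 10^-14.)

n(C6H5COOH) = 0.07479 x 0.03962 = 0.002963 mol; V(LiOH) at equivalence = 0.002963/0.07828 = 0.03785 L.
At equivalence all the acid is converted to C6H5COO-; total volume = 0.03962 + 0.03785 = 0.07747 L, so [C6H5COO-] = 0.002963/0.07747 = 0.03825 M.
Kb = Kw/Ka = 1.0e-14 / 6.3 x 10^-5 = 1.59e-10.
[OH^-] = sqrt(Kb x [C6H5COO-]) = sqrt(1.59e-10 x 0.03825) = 2.46e-6 M.
pOH = 5.61, so pH = 14.00 - 5.61 = 8.39.

8.39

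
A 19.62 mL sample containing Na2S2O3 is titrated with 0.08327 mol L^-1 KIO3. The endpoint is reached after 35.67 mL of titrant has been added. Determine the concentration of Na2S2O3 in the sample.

n(KIO3) = 0.08327 x 0.03567 = 0.002970 mol.
From the balanced equation, 1 mol KIO3 reacts with 6 mol Na2S2O3, so n(Na2S2O3) = 0.002970 x 6/1 = 0.01782 mol.
[Na2S2O3] = 0.01782 / 0.01962 L = 0.908 M.

0.908 M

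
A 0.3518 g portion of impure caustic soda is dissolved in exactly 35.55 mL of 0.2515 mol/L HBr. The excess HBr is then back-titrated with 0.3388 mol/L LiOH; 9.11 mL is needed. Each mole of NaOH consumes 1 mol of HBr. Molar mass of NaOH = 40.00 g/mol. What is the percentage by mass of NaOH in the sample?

66.6%

Total n(HBr) added = 0.2515 x 0.03555 = 0.008941 mol.
n(LiOH) used = 0.3388 x 0.009110 = 0.003086 mol, which equals the excess n(HBr).
So n(HBr) consumed by the sample = 0.008941 - 0.003086 = 0.005854 mol.
n(NaOH) = 0.005854 / 1 = 0.005854 mol.
mass NaOH = 0.005854 x 40.00 = 0.2342 g, so %NaOH = 0.2342/0.3518 x 100 = 66.6%.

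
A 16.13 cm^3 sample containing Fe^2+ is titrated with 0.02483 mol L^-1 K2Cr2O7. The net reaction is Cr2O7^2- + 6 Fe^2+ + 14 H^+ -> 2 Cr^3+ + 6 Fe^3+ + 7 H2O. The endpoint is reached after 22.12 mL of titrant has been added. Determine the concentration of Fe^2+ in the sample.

n(K2Cr2O7) = 0.02483 x 0.02212 = 0.0005492 mol.
From the balanced equation, 1 mol K2Cr2O7 reacts with 6 mol Fe^2+, so n(Fe^2+) = 0.0005492 x 6/1 = 0.003295 mol.
[Fe^2+] = 0.003295 / 0.01613 L = 0.204 M.

0.204 M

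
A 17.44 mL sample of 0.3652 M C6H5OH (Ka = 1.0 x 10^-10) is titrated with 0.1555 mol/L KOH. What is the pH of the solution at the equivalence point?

n(C6H5OH) = 0.3652 x 0.01744 = 0.006369 mol; V(KOH) at equivalence = 0.006369/0.1555 = 0.04096 L.
At equivalence all the acid is converted to C6H5O-; total volume = 0.01744 + 0.04096 = 0.05840 L, so [C6H5O-] = 0.006369/0.05840 = 0.1091 M.
Kb = Kw/Ka = 1.0e-14 / 1.0 x 10^-10 = 0.000100.
[OH^-] = sqrt(Kb x [C6H5O-]) = sqrt(0.000100 x 0.1091) = 0.00330 M.
pOH = 2.48, so pH = 14.00 - 2.48 = 11.52.

11.52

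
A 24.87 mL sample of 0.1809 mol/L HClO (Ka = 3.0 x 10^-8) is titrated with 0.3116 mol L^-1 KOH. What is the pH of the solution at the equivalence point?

n(HClO) = 0.1809 x 0.02487 = 0.004499 mol; V(KOH) at equivalence = 0.004499/0.3116 = 0.01444 L.
At equivalence all the acid is converted to ClO-; total volume = 0.02487 + 0.01444 = 0.03931 L, so [ClO-] = 0.004499/0.03931 = 0.1145 M.
Kb = Kw/Ka = 1.0e-14 / 3.0 x 10^-8 = 3.33e-7.
[OH^-] = sqrt(Kb x [ClO-]) = sqrt(3.33e-7 x 0.1145) = 0.000195 M.
pOH = 3.71, so pH = 14.00 - 3.71 = 10.29.

10.29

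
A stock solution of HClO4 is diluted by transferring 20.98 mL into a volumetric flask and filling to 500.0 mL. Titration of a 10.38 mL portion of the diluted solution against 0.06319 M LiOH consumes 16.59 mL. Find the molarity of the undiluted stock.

n(LiOH) = 0.06319 x 0.01659 = 0.001048 mol.
n(HClO4) in the aliquot = 0.001048 mol.
[diluted HClO4] = 0.001048 / 0.01038 = 0.1010 M.
Dilution factor = 500.0/20.98 = 23.83, so [stock] = 0.1010 x 23.83 = 2.41 M.

2.41 M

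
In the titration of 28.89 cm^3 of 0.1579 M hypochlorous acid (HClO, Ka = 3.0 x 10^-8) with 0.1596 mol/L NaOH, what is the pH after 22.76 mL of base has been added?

8.11

Initial n(HClO) = 0.1579 x 0.02889 = 0.004562 mol.
n(NaOH) added = 0.1596 x 0.02276 = 0.003632 mol, converting that many moles of HClO to ClO-.
Remaining n(HClO) = 0.0009292 mol; n(ClO-) = 0.003632 mol.
By Henderson-Hasselbalch, pH = pKa + log([A^-]/[HA]) = 7.52 + log(0.003632/0.0009292) = 7.52 + (+0.59) = 8.11.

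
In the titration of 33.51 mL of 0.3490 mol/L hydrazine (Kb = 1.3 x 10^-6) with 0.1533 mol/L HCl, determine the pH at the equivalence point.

4.54

n(N2H4) = 0.3490 x 0.03351 = 0.01169 mol; V(HCl) at equivalence = 0.01169/0.1533 = 0.07629 L.
At equivalence the base is fully converted to N2H5+; total volume = 0.1098 L, so [N2H5+] = 0.01169/0.1098 = 0.1065 M.
Ka(N2H5+) = Kw/Kb = 1.0e-14 / 1.3 x 10^-6 = 7.69e-9.
[H^+] = sqrt(Ka x [N2H5+]) = sqrt(7.69e-9 x 0.1065) = 2.86e-5 M.
pH = -log(2.86e-5) = 4.54.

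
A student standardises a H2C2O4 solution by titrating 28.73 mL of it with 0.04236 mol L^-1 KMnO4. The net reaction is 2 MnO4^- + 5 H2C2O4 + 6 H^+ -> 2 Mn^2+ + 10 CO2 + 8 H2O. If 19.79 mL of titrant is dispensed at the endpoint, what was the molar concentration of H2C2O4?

n(KMnO4) = 0.04236 x 0.01979 = 0.0008383 mol.
From the balanced equation, 2 mol KMnO4 reacts with 5 mol H2C2O4, so n(H2C2O4) = 0.0008383 x 5/2 = 0.002096 mol.
[H2C2O4] = 0.002096 / 0.02873 L = 0.0729 M.

0.0729 M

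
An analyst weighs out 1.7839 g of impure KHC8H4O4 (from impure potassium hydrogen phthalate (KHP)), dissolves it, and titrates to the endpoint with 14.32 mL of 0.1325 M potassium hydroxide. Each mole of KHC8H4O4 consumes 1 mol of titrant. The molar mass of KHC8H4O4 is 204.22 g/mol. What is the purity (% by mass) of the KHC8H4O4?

n(KOH) = 0.1325 x 0.01432 = 0.001897 mol.
n(KHC8H4O4) = 0.001897 / 1 = 0.001897 mol.
mass of KHC8H4O4 = 0.001897 x 204.22 = 0.3875 g.
% purity = 0.3875 / 1.7839 x 100 = 21.7%.

21.7%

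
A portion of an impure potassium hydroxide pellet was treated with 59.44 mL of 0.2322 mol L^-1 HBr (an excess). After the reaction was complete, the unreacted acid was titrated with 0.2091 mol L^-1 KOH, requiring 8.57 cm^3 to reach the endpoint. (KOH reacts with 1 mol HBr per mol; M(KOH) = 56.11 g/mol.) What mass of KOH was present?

0.674 g

Total n(HBr) added = 0.2322 x 0.05944 = 0.01380 mol.
n(KOH) used = 0.2091 x 0.008570 = 0.001792 mol, which equals the excess n(HBr).
So n(HBr) consumed by the sample = 0.01380 - 0.001792 = 0.01201 mol.
n(KOH) = 0.01201 / 1 = 0.01201 mol.
mass = 0.01201 mol x 56.11 g/mol = 0.674 g.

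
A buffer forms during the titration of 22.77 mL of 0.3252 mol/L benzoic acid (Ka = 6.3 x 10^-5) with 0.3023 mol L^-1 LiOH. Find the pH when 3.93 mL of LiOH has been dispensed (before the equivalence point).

Initial n(C6H5COOH) = 0.3252 x 0.02277 = 0.007405 mol.
n(LiOH) added = 0.3023 x 0.003930 = 0.001188 mol, converting that many moles of C6H5COOH to C6H5COO-.
Remaining n(C6H5COOH) = 0.006217 mol; n(C6H5COO-) = 0.001188 mol.
By Henderson-Hasselbalch, pH = pKa + log([A^-]/[HA]) = 4.20 + log(0.001188/0.006217) = 4.20 + (-0.72) = 3.48.

3.48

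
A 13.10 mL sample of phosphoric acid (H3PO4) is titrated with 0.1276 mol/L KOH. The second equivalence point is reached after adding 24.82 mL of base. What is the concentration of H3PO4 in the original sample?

0.121 M

n(KOH) = 0.1276 x 0.02482 = 0.003167 mol.
At the second equivalence point, 2 mol OH^- react per mol H3PO4, so n(H3PO4) = 0.003167 / 2 = 0.001584 mol.
[H3PO4] = 0.001584 / 0.01310 L = 0.121 M.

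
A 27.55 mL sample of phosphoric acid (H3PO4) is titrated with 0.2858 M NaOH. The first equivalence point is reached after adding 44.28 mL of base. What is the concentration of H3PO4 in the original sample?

n(NaOH) = 0.2858 x 0.04428 = 0.01266 mol.
At the first equivalence point, 1 mol OH^- react per mol H3PO4, so n(H3PO4) = 0.01266 / 1 = 0.01266 mol.
[H3PO4] = 0.01266 / 0.02755 L = 0.459 M.

0.459 M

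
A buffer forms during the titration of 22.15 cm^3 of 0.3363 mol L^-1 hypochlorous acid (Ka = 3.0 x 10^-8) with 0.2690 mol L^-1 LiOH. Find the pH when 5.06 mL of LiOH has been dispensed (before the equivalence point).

6.87

Initial n(HClO) = 0.3363 x 0.02215 = 0.007449 mol.
n(LiOH) added = 0.2690 x 0.005060 = 0.001361 mol, converting that many moles of HClO to ClO-.
Remaining n(HClO) = 0.006088 mol; n(ClO-) = 0.001361 mol.
By Henderson-Hasselbalch, pH = pKa + log([A^-]/[HA]) = 7.52 + log(0.001361/0.006088) = 7.52 + (-0.65) = 6.87.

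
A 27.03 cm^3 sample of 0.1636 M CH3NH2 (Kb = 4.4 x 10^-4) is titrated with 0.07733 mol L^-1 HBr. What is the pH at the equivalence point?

5.96

n(CH3NH2) = 0.1636 x 0.02703 = 0.004422 mol; V(HBr) at equivalence = 0.004422/0.07733 = 0.05718 L.
At equivalence the base is fully converted to CH3NH3+; total volume = 0.08421 L, so [CH3NH3+] = 0.004422/0.08421 = 0.05251 M.
Ka(CH3NH3+) = Kw/Kb = 1.0e-14 / 4.4 x 10^-4 = 2.27e-11.
[H^+] = sqrt(Ka x [CH3NH3+]) = sqrt(2.27e-11 x 0.05251) = 1.09e-6 M.
pH = -log(1.09e-6) = 5.96.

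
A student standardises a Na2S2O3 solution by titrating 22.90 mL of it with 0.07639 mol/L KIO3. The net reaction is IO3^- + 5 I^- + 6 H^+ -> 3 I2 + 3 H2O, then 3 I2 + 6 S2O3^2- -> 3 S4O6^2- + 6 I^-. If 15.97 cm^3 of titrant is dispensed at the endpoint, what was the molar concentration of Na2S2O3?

n(KIO3) = 0.07639 x 0.01597 = 0.001220 mol.
From the balanced equation, 1 mol KIO3 reacts with 6 mol Na2S2O3, so n(Na2S2O3) = 0.001220 x 6/1 = 0.007320 mol.
[Na2S2O3] = 0.007320 / 0.02290 L = 0.320 M.

0.320 M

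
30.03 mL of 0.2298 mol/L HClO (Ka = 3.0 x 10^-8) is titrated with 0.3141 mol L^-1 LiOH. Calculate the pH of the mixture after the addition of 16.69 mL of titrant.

8.02

Initial n(HClO) = 0.2298 x 0.03003 = 0.006901 mol.
n(LiOH) added = 0.3141 x 0.01669 = 0.005242 mol, converting that many moles of HClO to ClO-.
Remaining n(HClO) = 0.001659 mol; n(ClO-) = 0.005242 mol.
By Henderson-Hasselbalch, pH = pKa + log([A^-]/[HA]) = 7.52 + log(0.005242/0.001659) = 7.52 + (+0.50) = 8.02.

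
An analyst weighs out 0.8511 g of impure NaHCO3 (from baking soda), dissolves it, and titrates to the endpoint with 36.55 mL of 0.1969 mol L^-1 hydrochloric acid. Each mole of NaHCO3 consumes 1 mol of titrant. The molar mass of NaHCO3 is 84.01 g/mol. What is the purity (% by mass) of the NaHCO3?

n(HCl) = 0.1969 x 0.03655 = 0.007197 mol.
n(NaHCO3) = 0.007197 / 1 = 0.007197 mol.
mass of NaHCO3 = 0.007197 x 84.01 = 0.6046 g.
% purity = 0.6046 / 0.8511 x 100 = 71.0%.

71.0%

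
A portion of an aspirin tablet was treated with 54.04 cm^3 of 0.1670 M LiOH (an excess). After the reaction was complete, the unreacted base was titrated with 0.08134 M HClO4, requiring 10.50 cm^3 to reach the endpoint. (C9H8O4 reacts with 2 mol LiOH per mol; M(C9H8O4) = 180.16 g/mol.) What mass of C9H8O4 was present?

Total n(LiOH) added = 0.1670 x 0.05404 = 0.009025 mol.
n(HClO4) used = 0.08134 x 0.01050 = 0.0008541 mol, which equals the excess n(LiOH).
So n(LiOH) consumed by the sample = 0.009025 - 0.0008541 = 0.008171 mol.
n(C9H8O4) = 0.008171 / 2 = 0.004085 mol.
mass = 0.004085 mol x 180.16 g/mol = 0.736 g.

0.736 g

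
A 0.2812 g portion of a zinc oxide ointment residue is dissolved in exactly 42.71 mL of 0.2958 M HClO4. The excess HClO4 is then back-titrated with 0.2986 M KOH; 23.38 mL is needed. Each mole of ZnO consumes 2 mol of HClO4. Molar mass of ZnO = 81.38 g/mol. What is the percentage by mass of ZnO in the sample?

Total n(HClO4) added = 0.2958 x 0.04271 = 0.01263 mol.
n(KOH) used = 0.2986 x 0.02338 = 0.006981 mol, which equals the excess n(HClO4).
So n(HClO4) consumed by the sample = 0.01263 - 0.006981 = 0.005652 mol.
n(ZnO) = 0.005652 / 2 = 0.002826 mol.
mass ZnO = 0.002826 x 81.38 = 0.2300 g, so %ZnO = 0.2300/0.2812 x 100 = 81.8%.

81.8%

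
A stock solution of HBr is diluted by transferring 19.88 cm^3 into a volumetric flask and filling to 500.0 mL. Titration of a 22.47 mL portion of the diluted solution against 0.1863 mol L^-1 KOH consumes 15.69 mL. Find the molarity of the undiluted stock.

n(KOH) = 0.1863 x 0.01569 = 0.002923 mol.
n(HBr) in the aliquot = 0.002923 mol.
[diluted HBr] = 0.002923 / 0.02247 = 0.1301 M.
Dilution factor = 500.0/19.88 = 25.15, so [stock] = 0.1301 x 25.15 = 3.27 M.

3.27 M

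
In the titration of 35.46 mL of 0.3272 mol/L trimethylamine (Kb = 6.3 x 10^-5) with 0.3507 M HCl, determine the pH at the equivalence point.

5.29

n((CH3)3N) = 0.3272 x 0.03546 = 0.01160 mol; V(HCl) at equivalence = 0.01160/0.3507 = 0.03308 L.
At equivalence the base is fully converted to (CH3)3NH+; total volume = 0.06854 L, so [(CH3)3NH+] = 0.01160/0.06854 = 0.1693 M.
Ka((CH3)3NH+) = Kw/Kb = 1.0e-14 / 6.3 x 10^-5 = 1.59e-10.
[H^+] = sqrt(Ka x [(CH3)3NH+]) = sqrt(1.59e-10 x 0.1693) = 5.18e-6 M.
pH = -log(5.18e-6) = 5.29.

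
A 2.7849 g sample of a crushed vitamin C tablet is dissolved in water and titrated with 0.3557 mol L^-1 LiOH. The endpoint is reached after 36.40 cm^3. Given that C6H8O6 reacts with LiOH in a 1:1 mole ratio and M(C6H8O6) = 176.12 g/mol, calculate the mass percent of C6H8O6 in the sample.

n(LiOH) = 0.3557 x 0.03640 = 0.01295 mol.
n(C6H8O6) = 0.01295 / 1 = 0.01295 mol.
mass of C6H8O6 = 0.01295 x 176.12 = 2.280 g.
% purity = 2.280 / 2.7849 x 100 = 81.9%.

81.9%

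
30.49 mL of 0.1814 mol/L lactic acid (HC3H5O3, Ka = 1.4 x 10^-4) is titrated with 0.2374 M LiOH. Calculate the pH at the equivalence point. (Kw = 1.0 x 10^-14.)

8.43

n(HC3H5O3) = 0.1814 x 0.03049 = 0.005531 mol; V(LiOH) at equivalence = 0.005531/0.2374 = 0.02330 L.
At equivalence all the acid is converted to C3H5O3-; total volume = 0.03049 + 0.02330 = 0.05379 L, so [C3H5O3-] = 0.005531/0.05379 = 0.1028 M.
Kb = Kw/Ka = 1.0e-14 / 1.4 x 10^-4 = 7.14e-11.
[OH^-] = sqrt(Kb x [C3H5O3-]) = sqrt(7.14e-11 x 0.1028) = 2.71e-6 M.
pOH = 5.57, so pH = 14.00 - 5.57 = 8.43.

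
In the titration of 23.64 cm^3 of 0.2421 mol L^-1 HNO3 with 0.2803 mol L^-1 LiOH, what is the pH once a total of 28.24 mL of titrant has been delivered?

12.63

n(acid) = 0.2421 x 0.02364 = 0.005723 mol; n(LiOH) added = 0.2803 x 0.02824 = 0.007916 mol.
Base is in excess by 0.007916 - 0.005723 = 0.002192 mol in a total volume of 0.05188 L.
[OH^-] = 0.002192/0.05188 = 0.04226 M, so pOH = 1.37 and pH = 14.00 - 1.37 = 12.63.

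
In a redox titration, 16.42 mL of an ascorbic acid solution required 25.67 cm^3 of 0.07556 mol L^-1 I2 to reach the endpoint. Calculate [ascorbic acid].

n(I2) = 0.07556 x 0.02567 = 0.001940 mol.
From the balanced equation, 1 mol I2 reacts with 1 mol ascorbic acid, so n(ascorbic acid) = 0.001940 x 1/1 = 0.001940 mol.
[ascorbic acid] = 0.001940 / 0.01642 L = 0.118 M.

0.118 M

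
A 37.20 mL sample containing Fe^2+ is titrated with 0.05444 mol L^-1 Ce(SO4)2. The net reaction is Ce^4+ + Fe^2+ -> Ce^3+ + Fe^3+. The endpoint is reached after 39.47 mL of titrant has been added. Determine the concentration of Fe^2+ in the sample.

0.0578 M

n(Ce(SO4)2) = 0.05444 x 0.03947 = 0.002149 mol.
From the balanced equation, 1 mol Ce(SO4)2 reacts with 1 mol Fe^2+, so n(Fe^2+) = 0.002149 x 1/1 = 0.002149 mol.
[Fe^2+] = 0.002149 / 0.03720 L = 0.0578 M.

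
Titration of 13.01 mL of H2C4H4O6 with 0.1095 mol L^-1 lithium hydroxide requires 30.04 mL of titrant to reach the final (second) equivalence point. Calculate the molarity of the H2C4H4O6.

n(LiOH) = 0.1095 x 0.03004 = 0.003289 mol.
At the final (second) equivalence point, 2 mol OH^- react per mol H2C4H4O6, so n(H2C4H4O6) = 0.003289 / 2 = 0.001645 mol.
[H2C4H4O6] = 0.001645 / 0.01301 L = 0.126 M.

0.126 M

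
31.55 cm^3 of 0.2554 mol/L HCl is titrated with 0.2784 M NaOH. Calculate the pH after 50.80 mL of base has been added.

12.87

n(acid) = 0.2554 x 0.03155 = 0.008058 mol; n(NaOH) added = 0.2784 x 0.05080 = 0.01414 mol.
Base is in excess by 0.01414 - 0.008058 = 0.006085 mol in a total volume of 0.08235 L.
[OH^-] = 0.006085/0.08235 = 0.07389 M, so pOH = 1.13 and pH = 14.00 - 1.13 = 12.87.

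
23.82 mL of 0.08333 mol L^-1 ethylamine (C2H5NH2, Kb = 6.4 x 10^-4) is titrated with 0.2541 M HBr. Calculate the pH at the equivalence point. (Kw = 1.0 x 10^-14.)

n(C2H5NH2) = 0.08333 x 0.02382 = 0.001985 mol; V(HBr) at equivalence = 0.001985/0.2541 = 0.007812 L.
At equivalence the base is fully converted to C2H5NH3+; total volume = 0.03163 L, so [C2H5NH3+] = 0.001985/0.03163 = 0.06275 M.
Ka(C2H5NH3+) = Kw/Kb = 1.0e-14 / 6.4 x 10^-4 = 1.56e-11.
[H^+] = sqrt(Ka x [C2H5NH3+]) = sqrt(1.56e-11 x 0.06275) = 9.90e-7 M.
pH = -log(9.90e-7) = 6.00.

6.00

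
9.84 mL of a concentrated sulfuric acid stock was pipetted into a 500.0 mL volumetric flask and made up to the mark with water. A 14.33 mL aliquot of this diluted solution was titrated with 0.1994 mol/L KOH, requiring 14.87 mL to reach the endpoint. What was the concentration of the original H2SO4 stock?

5.26 M

n(KOH) = 0.1994 x 0.01487 = 0.002965 mol.
n(H2SO4) in the aliquot = 0.002965 x 1/2 = 0.001483 mol.
[diluted H2SO4] = 0.001483 / 0.01433 = 0.1035 M.
Dilution factor = 500.0/9.840 = 50.81, so [stock] = 0.1035 x 50.81 = 5.26 M.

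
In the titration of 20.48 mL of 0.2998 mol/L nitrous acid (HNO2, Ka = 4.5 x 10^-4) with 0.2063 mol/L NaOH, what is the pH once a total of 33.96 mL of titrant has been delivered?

12.20

n(acid) = 0.2998 x 0.02048 = 0.006140 mol; n(NaOH) added = 0.2063 x 0.03396 = 0.007006 mol.
Base is in excess by 0.007006 - 0.006140 = 0.0008660 mol in a total volume of 0.05444 L.
[OH^-] = 0.0008660/0.05444 = 0.01591 M, so pOH = 1.80 and pH = 14.00 - 1.80 = 12.20.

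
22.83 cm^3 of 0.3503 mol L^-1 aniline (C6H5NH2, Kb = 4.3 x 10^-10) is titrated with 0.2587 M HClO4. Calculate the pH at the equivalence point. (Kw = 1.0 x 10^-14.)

n(C6H5NH2) = 0.3503 x 0.02283 = 0.007997 mol; V(HClO4) at equivalence = 0.007997/0.2587 = 0.03091 L.
At equivalence the base is fully converted to C6H5NH3+; total volume = 0.05374 L, so [C6H5NH3+] = 0.007997/0.05374 = 0.1488 M.
Ka(C6H5NH3+) = Kw/Kb = 1.0e-14 / 4.3 x 10^-10 = 2.33e-5.
[H^+] = sqrt(Ka x [C6H5NH3+]) = sqrt(2.33e-5 x 0.1488) = 0.00186 M.
pH = -log(0.00186) = 2.73.

2.73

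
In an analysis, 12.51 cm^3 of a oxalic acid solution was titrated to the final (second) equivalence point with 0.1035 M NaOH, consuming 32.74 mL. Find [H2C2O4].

0.135 M

n(NaOH) = 0.1035 x 0.03274 = 0.003389 mol.
At the final (second) equivalence point, 2 mol OH^- react per mol H2C2O4, so n(H2C2O4) = 0.003389 / 2 = 0.001694 mol.
[H2C2O4] = 0.001694 / 0.01251 L = 0.135 M.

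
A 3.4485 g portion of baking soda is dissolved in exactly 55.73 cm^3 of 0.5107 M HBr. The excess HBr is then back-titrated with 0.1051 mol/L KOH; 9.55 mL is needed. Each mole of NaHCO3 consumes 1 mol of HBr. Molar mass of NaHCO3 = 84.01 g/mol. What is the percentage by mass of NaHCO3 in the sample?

Total n(HBr) added = 0.5107 x 0.05573 = 0.02846 mol.
n(KOH) used = 0.1051 x 0.009550 = 0.001004 mol, which equals the excess n(HBr).
So n(HBr) consumed by the sample = 0.02846 - 0.001004 = 0.02746 mol.
n(NaHCO3) = 0.02746 / 1 = 0.02746 mol.
mass NaHCO3 = 0.02746 x 84.01 = 2.307 g, so %NaHCO3 = 2.307/3.4485 x 100 = 66.9%.

66.9%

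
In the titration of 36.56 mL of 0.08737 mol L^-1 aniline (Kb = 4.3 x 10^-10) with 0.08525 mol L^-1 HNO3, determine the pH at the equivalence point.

n(C6H5NH2) = 0.08737 x 0.03656 = 0.003194 mol; V(HNO3) at equivalence = 0.003194/0.08525 = 0.03747 L.
At equivalence the base is fully converted to C6H5NH3+; total volume = 0.07403 L, so [C6H5NH3+] = 0.003194/0.07403 = 0.04315 M.
Ka(C6H5NH3+) = Kw/Kb = 1.0e-14 / 4.3 x 10^-10 = 2.33e-5.
[H^+] = sqrt(Ka x [C6H5NH3+]) = sqrt(2.33e-5 x 0.04315) = 0.00100 M.
pH = -log(0.00100) = 3.00.

3.00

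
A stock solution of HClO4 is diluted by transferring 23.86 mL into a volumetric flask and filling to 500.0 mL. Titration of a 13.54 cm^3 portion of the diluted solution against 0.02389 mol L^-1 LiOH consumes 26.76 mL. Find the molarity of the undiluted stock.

n(LiOH) = 0.02389 x 0.02676 = 0.0006393 mol.
n(HClO4) in the aliquot = 0.0006393 mol.
[diluted HClO4] = 0.0006393 / 0.01354 = 0.04722 M.
Dilution factor = 500.0/23.86 = 20.96, so [stock] = 0.04722 x 20.96 = 0.989 M.

0.989 M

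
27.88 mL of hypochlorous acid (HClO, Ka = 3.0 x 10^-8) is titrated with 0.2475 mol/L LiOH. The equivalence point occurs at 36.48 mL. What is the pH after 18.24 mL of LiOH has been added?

7.52

18.24 mL is exactly half the equivalence volume (36.48/2), i.e. the half-equivalence point.
There, n(HA) = n(A^-), so pH = pKa = -log(3.0 x 10^-8) = 7.52.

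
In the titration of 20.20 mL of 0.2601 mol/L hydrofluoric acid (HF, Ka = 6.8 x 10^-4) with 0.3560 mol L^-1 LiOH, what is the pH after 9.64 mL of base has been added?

Initial n(HF) = 0.2601 x 0.02020 = 0.005254 mol.
n(LiOH) added = 0.3560 x 0.009640 = 0.003432 mol, converting that many moles of HF to F-.
Remaining n(HF) = 0.001822 mol; n(F-) = 0.003432 mol.
By Henderson-Hasselbalch, pH = pKa + log([A^-]/[HA]) = 3.17 + log(0.003432/0.001822) = 3.17 + (+0.27) = 3.44.

3.44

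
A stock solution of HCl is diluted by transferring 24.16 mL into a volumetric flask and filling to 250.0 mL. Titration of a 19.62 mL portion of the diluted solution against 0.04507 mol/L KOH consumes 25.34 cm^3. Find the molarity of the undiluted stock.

n(KOH) = 0.04507 x 0.02534 = 0.001142 mol.
n(HCl) in the aliquot = 0.001142 mol.
[diluted HCl] = 0.001142 / 0.01962 = 0.05821 M.
Dilution factor = 250.0/24.16 = 10.35, so [stock] = 0.05821 x 10.35 = 0.602 M.

0.602 M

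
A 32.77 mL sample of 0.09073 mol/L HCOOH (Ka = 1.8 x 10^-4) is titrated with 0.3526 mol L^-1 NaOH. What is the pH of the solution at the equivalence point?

n(HCOOH) = 0.09073 x 0.03277 = 0.002973 mol; V(NaOH) at equivalence = 0.002973/0.3526 = 0.008432 L.
At equivalence all the acid is converted to HCOO-; total volume = 0.03277 + 0.008432 = 0.04120 L, so [HCOO-] = 0.002973/0.04120 = 0.07216 M.
Kb = Kw/Ka = 1.0e-14 / 1.8 x 10^-4 = 5.56e-11.
[OH^-] = sqrt(Kb x [HCOO-]) = sqrt(5.56e-11 x 0.07216) = 2.00e-6 M.
pOH = 5.70, so pH = 14.00 - 5.70 = 8.30.

8.30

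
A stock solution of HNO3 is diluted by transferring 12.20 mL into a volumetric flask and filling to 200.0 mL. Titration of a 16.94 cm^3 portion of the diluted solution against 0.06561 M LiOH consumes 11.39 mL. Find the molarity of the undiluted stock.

n(LiOH) = 0.06561 x 0.01139 = 0.0007473 mol.
n(HNO3) in the aliquot = 0.0007473 mol.
[diluted HNO3] = 0.0007473 / 0.01694 = 0.04411 M.
Dilution factor = 200.0/12.20 = 16.39, so [stock] = 0.04411 x 16.39 = 0.723 M.

0.723 M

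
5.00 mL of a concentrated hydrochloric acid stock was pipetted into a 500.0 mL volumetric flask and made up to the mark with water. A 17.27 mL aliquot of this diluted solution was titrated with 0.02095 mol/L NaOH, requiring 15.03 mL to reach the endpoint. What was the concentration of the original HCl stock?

1.82 M

n(NaOH) = 0.02095 x 0.01503 = 0.0003149 mol.
n(HCl) in the aliquot = 0.0003149 mol.
[diluted HCl] = 0.0003149 / 0.01727 = 0.01823 M.
Dilution factor = 500.0/5.000 = 100.0, so [stock] = 0.01823 x 100.0 = 1.82 M.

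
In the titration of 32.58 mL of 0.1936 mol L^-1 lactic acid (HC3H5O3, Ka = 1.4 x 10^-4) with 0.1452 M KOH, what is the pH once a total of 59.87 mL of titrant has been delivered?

n(acid) = 0.1936 x 0.03258 = 0.006307 mol; n(KOH) added = 0.1452 x 0.05987 = 0.008693 mol.
Base is in excess by 0.008693 - 0.006307 = 0.002386 mol in a total volume of 0.09245 L.
[OH^-] = 0.002386/0.09245 = 0.02580 M, so pOH = 1.59 and pH = 14.00 - 1.59 = 12.41.

12.41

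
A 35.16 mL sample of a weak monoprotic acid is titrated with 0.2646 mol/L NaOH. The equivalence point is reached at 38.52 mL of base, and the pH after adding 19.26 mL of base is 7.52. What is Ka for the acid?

19.26 mL is half of the equivalence volume, so this is the half-equivalence point where [HA] = [A^-].
At half-equivalence pH = pKa, so pKa = 7.52.
Ka = 10^(-7.52) = 3.0 x 10^-8.

3.0 x 10^-8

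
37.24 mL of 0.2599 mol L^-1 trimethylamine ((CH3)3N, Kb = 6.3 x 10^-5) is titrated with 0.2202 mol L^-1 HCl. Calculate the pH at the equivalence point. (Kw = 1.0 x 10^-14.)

n((CH3)3N) = 0.2599 x 0.03724 = 0.009679 mol; V(HCl) at equivalence = 0.009679/0.2202 = 0.04395 L.
At equivalence the base is fully converted to (CH3)3NH+; total volume = 0.08119 L, so [(CH3)3NH+] = 0.009679/0.08119 = 0.1192 M.
Ka((CH3)3NH+) = Kw/Kb = 1.0e-14 / 6.3 x 10^-5 = 1.59e-10.
[H^+] = sqrt(Ka x [(CH3)3NH+]) = sqrt(1.59e-10 x 0.1192) = 4.35e-6 M.
pH = -log(4.35e-6) = 5.36.

5.36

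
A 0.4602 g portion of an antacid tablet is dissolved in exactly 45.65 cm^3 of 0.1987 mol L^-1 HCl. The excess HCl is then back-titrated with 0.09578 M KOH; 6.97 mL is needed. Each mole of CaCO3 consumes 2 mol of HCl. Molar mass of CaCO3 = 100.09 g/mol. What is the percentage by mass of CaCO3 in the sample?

91.4%

Total n(HCl) added = 0.1987 x 0.04565 = 0.009071 mol.
n(KOH) used = 0.09578 x 0.006970 = 0.0006676 mol, which equals the excess n(HCl).
So n(HCl) consumed by the sample = 0.009071 - 0.0006676 = 0.008403 mol.
n(CaCO3) = 0.008403 / 2 = 0.004202 mol.
mass CaCO3 = 0.004202 x 100.09 = 0.4205 g, so %CaCO3 = 0.4205/0.4602 x 100 = 91.4%.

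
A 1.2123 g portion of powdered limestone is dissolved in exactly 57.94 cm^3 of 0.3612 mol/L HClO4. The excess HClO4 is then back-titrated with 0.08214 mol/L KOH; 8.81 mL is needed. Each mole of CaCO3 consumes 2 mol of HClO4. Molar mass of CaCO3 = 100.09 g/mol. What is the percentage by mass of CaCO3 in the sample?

Total n(HClO4) added = 0.3612 x 0.05794 = 0.02093 mol.
n(KOH) used = 0.08214 x 0.008810 = 0.0007237 mol, which equals the excess n(HClO4).
So n(HClO4) consumed by the sample = 0.02093 - 0.0007237 = 0.02020 mol.
n(CaCO3) = 0.02020 / 2 = 0.01010 mol.
mass CaCO3 = 0.01010 x 100.09 = 1.011 g, so %CaCO3 = 1.011/1.2123 x 100 = 83.4%.

83.4%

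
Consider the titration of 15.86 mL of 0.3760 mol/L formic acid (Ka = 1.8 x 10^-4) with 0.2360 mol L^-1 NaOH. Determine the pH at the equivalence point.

8.45

n(HCOOH) = 0.3760 x 0.01586 = 0.005963 mol; V(NaOH) at equivalence = 0.005963/0.2360 = 0.02527 L.
At equivalence all the acid is converted to HCOO-; total volume = 0.01586 + 0.02527 = 0.04113 L, so [HCOO-] = 0.005963/0.04113 = 0.1450 M.
Kb = Kw/Ka = 1.0e-14 / 1.8 x 10^-4 = 5.56e-11.
[OH^-] = sqrt(Kb x [HCOO-]) = sqrt(5.56e-11 x 0.1450) = 2.84e-6 M.
pOH = 5.55, so pH = 14.00 - 5.55 = 8.45.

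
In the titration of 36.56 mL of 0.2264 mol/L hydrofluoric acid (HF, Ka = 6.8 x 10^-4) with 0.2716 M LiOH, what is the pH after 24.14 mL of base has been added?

Initial n(HF) = 0.2264 x 0.03656 = 0.008277 mol.
n(LiOH) added = 0.2716 x 0.02414 = 0.006556 mol, converting that many moles of HF to F-.
Remaining n(HF) = 0.001721 mol; n(F-) = 0.006556 mol.
By Henderson-Hasselbalch, pH = pKa + log([A^-]/[HA]) = 3.17 + log(0.006556/0.001721) = 3.17 + (+0.58) = 3.75.

3.75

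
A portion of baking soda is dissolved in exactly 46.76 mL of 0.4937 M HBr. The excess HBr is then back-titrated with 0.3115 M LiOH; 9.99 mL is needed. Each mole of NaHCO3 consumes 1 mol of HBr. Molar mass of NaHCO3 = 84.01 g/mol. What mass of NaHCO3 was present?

Total n(HBr) added = 0.4937 x 0.04676 = 0.02309 mol.
n(LiOH) used = 0.3115 x 0.009990 = 0.003112 mol, which equals the excess n(HBr).
So n(HBr) consumed by the sample = 0.02309 - 0.003112 = 0.01997 mol.
n(NaHCO3) = 0.01997 / 1 = 0.01997 mol.
mass = 0.01997 mol x 84.01 g/mol = 1.68 g.

1.68 g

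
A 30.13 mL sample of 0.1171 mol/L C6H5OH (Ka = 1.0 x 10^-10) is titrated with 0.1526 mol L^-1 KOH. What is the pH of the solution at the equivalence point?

n(C6H5OH) = 0.1171 x 0.03013 = 0.003528 mol; V(KOH) at equivalence = 0.003528/0.1526 = 0.02312 L.
At equivalence all the acid is converted to C6H5O-; total volume = 0.03013 + 0.02312 = 0.05325 L, so [C6H5O-] = 0.003528/0.05325 = 0.06626 M.
Kb = Kw/Ka = 1.0e-14 / 1.0 x 10^-10 = 0.000100.
[OH^-] = sqrt(Kb x [C6H5O-]) = sqrt(0.000100 x 0.06626) = 0.00257 M.
pOH = 2.59, so pH = 14.00 - 2.59 = 11.41.

11.41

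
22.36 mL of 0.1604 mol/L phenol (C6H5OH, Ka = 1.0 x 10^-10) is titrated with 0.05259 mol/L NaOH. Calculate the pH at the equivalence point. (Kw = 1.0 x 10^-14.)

n(C6H5OH) = 0.1604 x 0.02236 = 0.003587 mol; V(NaOH) at equivalence = 0.003587/0.05259 = 0.06820 L.
At equivalence all the acid is converted to C6H5O-; total volume = 0.02236 + 0.06820 = 0.09056 L, so [C6H5O-] = 0.003587/0.09056 = 0.03960 M.
Kb = Kw/Ka = 1.0e-14 / 1.0 x 10^-10 = 0.000100.
[OH^-] = sqrt(Kb x [C6H5O-]) = sqrt(0.000100 x 0.03960) = 0.00199 M.
pOH = 2.70, so pH = 14.00 - 2.70 = 11.30.

11.30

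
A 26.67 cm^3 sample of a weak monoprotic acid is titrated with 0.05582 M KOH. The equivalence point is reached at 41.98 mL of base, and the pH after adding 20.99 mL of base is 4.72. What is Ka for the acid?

20.99 mL is half of the equivalence volume, so this is the half-equivalence point where [HA] = [A^-].
At half-equivalence pH = pKa, so pKa = 4.72.
Ka = 10^(-4.72) = 1.9 x 10^-5.

1.9 x 10^-5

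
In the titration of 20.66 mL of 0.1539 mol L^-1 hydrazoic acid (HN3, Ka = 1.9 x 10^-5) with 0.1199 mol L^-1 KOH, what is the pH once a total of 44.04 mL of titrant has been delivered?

n(acid) = 0.1539 x 0.02066 = 0.003180 mol; n(KOH) added = 0.1199 x 0.04404 = 0.005280 mol.
Base is in excess by 0.005280 - 0.003180 = 0.002101 mol in a total volume of 0.06470 L.
[OH^-] = 0.002101/0.06470 = 0.03247 M, so pOH = 1.49 and pH = 14.00 - 1.49 = 12.51.

12.51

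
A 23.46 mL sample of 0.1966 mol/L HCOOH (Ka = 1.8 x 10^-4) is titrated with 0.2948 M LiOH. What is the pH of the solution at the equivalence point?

n(HCOOH) = 0.1966 x 0.02346 = 0.004612 mol; V(LiOH) at equivalence = 0.004612/0.2948 = 0.01565 L.
At equivalence all the acid is converted to HCOO-; total volume = 0.02346 + 0.01565 = 0.03911 L, so [HCOO-] = 0.004612/0.03911 = 0.1179 M.
Kb = Kw/Ka = 1.0e-14 / 1.8 x 10^-4 = 5.56e-11.
[OH^-] = sqrt(Kb x [HCOO-]) = sqrt(5.56e-11 x 0.1179) = 2.56e-6 M.
pOH = 5.59, so pH = 14.00 - 5.59 = 8.41.

8.41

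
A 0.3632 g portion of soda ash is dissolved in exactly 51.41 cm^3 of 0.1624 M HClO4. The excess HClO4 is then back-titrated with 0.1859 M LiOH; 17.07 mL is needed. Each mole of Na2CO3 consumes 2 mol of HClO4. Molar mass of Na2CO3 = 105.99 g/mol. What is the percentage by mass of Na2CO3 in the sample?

Total n(HClO4) added = 0.1624 x 0.05141 = 0.008349 mol.
n(LiOH) used = 0.1859 x 0.01707 = 0.003173 mol, which equals the excess n(HClO4).
So n(HClO4) consumed by the sample = 0.008349 - 0.003173 = 0.005176 mol.
n(Na2CO3) = 0.005176 / 2 = 0.002588 mol.
mass Na2CO3 = 0.002588 x 105.99 = 0.2743 g, so %Na2CO3 = 0.2743/0.3632 x 100 = 75.5%.

75.5%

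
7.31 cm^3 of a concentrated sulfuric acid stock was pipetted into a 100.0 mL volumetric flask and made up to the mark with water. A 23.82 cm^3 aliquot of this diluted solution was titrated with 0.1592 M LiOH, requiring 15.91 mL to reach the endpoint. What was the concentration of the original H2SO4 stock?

n(LiOH) = 0.1592 x 0.01591 = 0.002533 mol.
n(H2SO4) in the aliquot = 0.002533 x 1/2 = 0.001266 mol.
[diluted H2SO4] = 0.001266 / 0.02382 = 0.05317 M.
Dilution factor = 100.0/7.310 = 13.68, so [stock] = 0.05317 x 13.68 = 0.727 M.

0.727 M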